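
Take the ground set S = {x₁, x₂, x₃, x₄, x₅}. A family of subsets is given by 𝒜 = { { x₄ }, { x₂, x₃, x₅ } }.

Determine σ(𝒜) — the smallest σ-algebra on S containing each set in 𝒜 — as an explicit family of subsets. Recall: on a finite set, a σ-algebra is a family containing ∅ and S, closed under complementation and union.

σ(𝒜) = { ∅, { x₁ }, { x₄ }, { x₁, x₄ }, { x₂, x₃, x₅ }, { x₁, x₂, x₃, x₅ }, { x₂, x₃, x₄, x₅ }, S }

Trace:
Start: 𝒜 ∪ {∅, S} = { ∅, { x₄ }, { x₂, x₃, x₅ }, S }.
Round 1 adds 3:
  { x₁, x₄ }  = ᶜ of { x₂, x₃, x₅ }
  { x₁, x₂, x₃, x₅ }  = ᶜ of { x₄ }
  { x₂, x₃, x₄, x₅ }  = { x₄ } ∪ { x₂, x₃, x₅ }
  — 7 sets.
Round 2: +1 →
  { x₁ }  = ᶜ of { x₂, x₃, x₄, x₅ }
  — 8 sets.
After Round 3 the family is unchanged; done.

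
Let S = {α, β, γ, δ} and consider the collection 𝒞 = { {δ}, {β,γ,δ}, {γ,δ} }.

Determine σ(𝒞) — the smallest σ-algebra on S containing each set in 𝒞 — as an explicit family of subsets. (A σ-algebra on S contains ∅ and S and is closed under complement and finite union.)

Answer: σ(𝒞) = { ∅, {α}, {β}, {γ}, {δ}, {α,β}, {α,γ}, {α,δ}, {β,γ}, {β,δ}, {γ,δ}, {α,β,γ}, {α,β,δ}, {α,γ,δ}, {β,γ,δ}, S }

Trace:
Begin from { ∅, {δ}, {γ,δ}, {β,γ,δ}, S } (that is, 𝒞 plus ∅ and S).
Step 1: +3 →
  {α}  = S∖{β,γ,δ}
  {α,β}  = S∖{γ,δ}
  {α,β,γ}  = S∖{δ}
  (now 8)
Step 2: +3 →
  {α,δ}  = {δ} ∪ {α}
  {α,β,δ}  = {δ} ∪ {α,β}
  {α,γ,δ}  = {γ,δ} ∪ {α}
  (now 11)
Step 3: +3 →
  {β}  = S∖{α,γ,δ}
  {γ}  = S∖{α,β,δ}
  {β,γ}  = S∖{α,δ}
  (now 14)
Step 4 (2 new):
  {α,γ}  = {γ} ∪ {α}
  {β,δ}  = {δ} ∪ {β}
  (now 16)
Step 5: closed — nothing new.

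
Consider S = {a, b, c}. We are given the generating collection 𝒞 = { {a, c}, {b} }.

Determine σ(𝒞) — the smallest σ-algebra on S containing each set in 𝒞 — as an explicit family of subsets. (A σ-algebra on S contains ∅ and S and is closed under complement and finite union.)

Initial family (4 sets): { ∅, {b}, {a, c}, S }.
Step 1: stable.

Hence σ(𝒞) has 4 members: { ∅, {b}, {a, c}, S }.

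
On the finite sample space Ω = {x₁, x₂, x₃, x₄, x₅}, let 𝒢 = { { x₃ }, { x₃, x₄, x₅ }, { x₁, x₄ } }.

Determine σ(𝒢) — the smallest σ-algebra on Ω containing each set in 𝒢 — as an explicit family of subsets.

Answer: σ(𝒢) = { ∅, { x₁ }, { x₂ }, { x₃ }, { x₄ }, { x₅ }, { x₁, x₂ }, { x₁, x₃ }, { x₁, x₄ }, { x₁, x₅ }, { x₂, x₃ }, { x₂, x₄ }, { x₂, x₅ }, { x₃, x₄ }, { x₃, x₅ }, { x₄, x₅ }, { x₁, x₂, x₃ }, { x₁, x₂, x₄ }, { x₁, x₂, x₅ }, { x₁, x₃, x₄ }, { x₁, x₃, x₅ }, { x₁, x₄, x₅ }, { x₂, x₃, x₄ }, { x₂, x₃, x₅ }, { x₂, x₄, x₅ }, { x₃, x₄, x₅ }, { x₁, x₂, x₃, x₄ }, { x₁, x₂, x₃, x₅ }, { x₁, x₂, x₄, x₅ }, { x₁, x₃, x₄, x₅ }, { x₂, x₃, x₄, x₅ }, Ω }

Derivation:
Begin from { ∅, { x₃ }, { x₁, x₄ }, { x₃, x₄, x₅ }, Ω } (that is, 𝒢 plus ∅ and Ω).
Step 1 adds 5:
  { x₁, x₂ }  = Ω∖{ x₃, x₄, x₅ }
  { x₁, x₃, x₄ }  = { x₃ } ∪ { x₁, x₄ }
  { x₂, x₃, x₅ }  = Ω∖{ x₁, x₄ }
  { x₁, x₂, x₄, x₅ }  = Ω∖{ x₃ }
  { x₁, x₃, x₄, x₅ }  = { x₃, x₄, x₅ } ∪ { x₁, x₄ }
  [10 total]
Step 2: +7 →
  { x₂ }  = Ω∖{ x₁, x₃, x₄, x₅ }
  { x₂, x₅ }  = Ω∖{ x₁, x₃, x₄ }
  { x₁, x₂, x₃ }  = { x₁, x₂ } ∪ { x₃ }
  { x₁, x₂, x₄ }  = { x₁, x₂ } ∪ { x₁, x₄ }
  { x₁, x₂, x₃, x₄ }  = { x₁, x₂ } ∪ { x₁, x₃, x₄ }
  { x₁, x₂, x₃, x₅ }  = { x₁, x₂ } ∪ { x₂, x₃, x₅ }
  { x₂, x₃, x₄, x₅ }  = { x₃, x₄, x₅ } ∪ { x₂, x₃, x₅ }
  [17 total]
Step 3 (7 new):
  { x₁ }  = Ω∖{ x₂, x₃, x₄, x₅ }
  { x₄ }  = Ω∖{ x₁, x₂, x₃, x₅ }
  { x₅ }  = Ω∖{ x₁, x₂, x₃, x₄ }
  { x₂, x₃ }  = { x₃ } ∪ { x₂ }
  { x₃, x₅ }  = Ω∖{ x₁, x₂, x₄ }
  { x₄, x₅ }  = Ω∖{ x₁, x₂, x₃ }
  { x₁, x₂, x₅ }  = { x₂, x₅ } ∪ { x₁, x₂ }
  [24 total]
Step 4: 8 new —
  { x₁, x₃ }  = { x₃ } ∪ { x₁ }
  { x₁, x₅ }  = { x₅ } ∪ { x₁ }
  { x₂, x₄ }  = { x₂ } ∪ { x₄ }
  { x₃, x₄ }  = Ω∖{ x₁, x₂, x₅ }
  { x₁, x₃, x₅ }  = { x₃, x₅ } ∪ { x₁ }
  { x₁, x₄, x₅ }  = Ω∖{ x₂, x₃ }
  { x₂, x₃, x₄ }  = { x₂, x₃ } ∪ { x₄ }
  { x₂, x₄, x₅ }  = { x₂, x₅ } ∪ { x₄, x₅ }
  [32 total]
Step 5: no new sets; the family is a σ-algebra.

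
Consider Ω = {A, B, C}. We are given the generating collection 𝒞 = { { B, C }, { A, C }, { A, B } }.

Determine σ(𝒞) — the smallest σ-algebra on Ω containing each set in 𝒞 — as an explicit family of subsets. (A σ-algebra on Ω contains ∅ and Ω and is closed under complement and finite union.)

σ(𝒞) (8 sets): { {}, { A }, { B }, { C }, { A, B }, { A, C }, { B, C }, Ω }

Derivation:
Start: 𝒞 ∪ {∅, Ω} = { {}, { A, B }, { A, C }, { B, C }, Ω }.
Step 1. New:
  { A }  = ᶜ of { B, C }
  { B }  = ᶜ of { A, C }
  { C }  = ᶜ of { A, B }
  — 8 sets.
Step 2: already closed under ᶜ and ∪.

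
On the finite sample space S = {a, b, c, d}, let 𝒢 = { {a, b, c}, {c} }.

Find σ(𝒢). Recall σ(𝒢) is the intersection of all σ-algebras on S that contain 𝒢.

σ(𝒢) = { ∅, {c}, {d}, {a, b}, {c, d}, {a, b, c}, {a, b, d}, S }

Working:
Initial family (4 sets): { ∅, {c}, {a, b, c}, S }.
Round 1 adds 2:
  {d}  = complement {a, b, c}
  {a, b, d}  = complement {c}
  (now 6)
Round 2 (1 new):
  {c, d}  = {c} ∪ {d}
  (now 7)
Round 3 (1 new):
  {a, b}  = complement {c, d}
  (now 8)
Round 4: stable.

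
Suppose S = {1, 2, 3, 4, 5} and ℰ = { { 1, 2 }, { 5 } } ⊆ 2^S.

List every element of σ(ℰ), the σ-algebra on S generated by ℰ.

Begin from { {  }, { 5 }, { 1, 2 }, S } (that is, ℰ plus ∅ and S).
Iteration 1: 3 new —
  { 1, 2, 5 }  = { 1, 2 } ∪ { 5 }
  { 3, 4, 5 }  = complement { 1, 2 }
  { 1, 2, 3, 4 }  = complement { 5 }
  [7 total]
Iteration 2 adds 1:
  { 3, 4 }  = complement { 1, 2, 5 }
  [8 total]
After Iteration 3 the family is unchanged; done.

Hence σ(ℰ) has 8 members: { {  }, { 5 }, { 1, 2 }, { 3, 4 }, { 1, 2, 5 }, { 3, 4, 5 }, { 1, 2, 3, 4 }, S }.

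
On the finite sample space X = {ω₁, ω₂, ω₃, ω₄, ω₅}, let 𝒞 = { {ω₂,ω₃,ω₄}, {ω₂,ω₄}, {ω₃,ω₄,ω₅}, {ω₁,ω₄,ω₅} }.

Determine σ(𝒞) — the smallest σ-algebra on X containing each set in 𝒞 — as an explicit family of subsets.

|σ(𝒞)| = 32.  σ(𝒞) = { ∅, {ω₁}, {ω₂}, {ω₃}, {ω₄}, {ω₅}, {ω₁,ω₂}, {ω₁,ω₃}, {ω₁,ω₄}, {ω₁,ω₅}, {ω₂,ω₃}, {ω₂,ω₄}, {ω₂,ω₅}, {ω₃,ω₄}, {ω₃,ω₅}, {ω₄,ω₅}, {ω₁,ω₂,ω₃}, {ω₁,ω₂,ω₄}, {ω₁,ω₂,ω₅}, {ω₁,ω₃,ω₄}, {ω₁,ω₃,ω₅}, {ω₁,ω₄,ω₅}, {ω₂,ω₃,ω₄}, {ω₂,ω₃,ω₅}, {ω₂,ω₄,ω₅}, {ω₃,ω₄,ω₅}, {ω₁,ω₂,ω₃,ω₄}, {ω₁,ω₂,ω₃,ω₅}, {ω₁,ω₂,ω₄,ω₅}, {ω₁,ω₃,ω₄,ω₅}, {ω₂,ω₃,ω₄,ω₅}, X }

Check:
Take S₀ = 𝒞 ∪ {∅, X} = { ∅, {ω₂,ω₄}, {ω₁,ω₄,ω₅}, {ω₂,ω₃,ω₄}, {ω₃,ω₄,ω₅}, X }.
Iteration 1: +7 →
  {ω₁,ω₂}  = complement {ω₃,ω₄,ω₅}
  {ω₁,ω₅}  = complement {ω₂,ω₃,ω₄}
  {ω₂,ω₃}  = complement {ω₁,ω₄,ω₅}
  {ω₁,ω₃,ω₅}  = complement {ω₂,ω₄}
  {ω₁,ω₂,ω₄,ω₅}  = {ω₁,ω₄,ω₅} ∪ {ω₂,ω₄}
  {ω₁,ω₃,ω₄,ω₅}  = {ω₁,ω₄,ω₅} ∪ {ω₃,ω₄,ω₅}
  {ω₂,ω₃,ω₄,ω₅}  = {ω₃,ω₄,ω₅} ∪ {ω₂,ω₃,ω₄}
  (now 13)
Iteration 2. New:
  {ω₁}  = complement {ω₂,ω₃,ω₄,ω₅}
  {ω₂}  = complement {ω₁,ω₃,ω₄,ω₅}
  {ω₃}  = complement {ω₁,ω₂,ω₄,ω₅}
  {ω₁,ω₂,ω₃}  = {ω₁,ω₂} ∪ {ω₂,ω₃}
  {ω₁,ω₂,ω₄}  = {ω₁,ω₂} ∪ {ω₂,ω₄}
  {ω₁,ω₂,ω₅}  = {ω₁,ω₂} ∪ {ω₁,ω₅}
  {ω₁,ω₂,ω₃,ω₄}  = {ω₂,ω₃,ω₄} ∪ {ω₁,ω₂}
  {ω₁,ω₂,ω₃,ω₅}  = {ω₁,ω₂} ∪ {ω₁,ω₃,ω₅}
  (now 21)
Iteration 3: +6 →
  {ω₄}  = complement {ω₁,ω₂,ω₃,ω₅}
  {ω₅}  = complement {ω₁,ω₂,ω₃,ω₄}
  {ω₁,ω₃}  = {ω₃} ∪ {ω₁}
  {ω₃,ω₄}  = complement {ω₁,ω₂,ω₅}
  {ω₃,ω₅}  = complement {ω₁,ω₂,ω₄}
  {ω₄,ω₅}  = complement {ω₁,ω₂,ω₃}
  (now 27)
Iteration 4: +5 →
  {ω₁,ω₄}  = {ω₄} ∪ {ω₁}
  {ω₂,ω₅}  = {ω₂} ∪ {ω₅}
  {ω₁,ω₃,ω₄}  = {ω₃,ω₄} ∪ {ω₁,ω₃}
  {ω₂,ω₃,ω₅}  = {ω₂} ∪ {ω₃,ω₅}
  {ω₂,ω₄,ω₅}  = complement {ω₁,ω₃}
  (now 32)
Iteration 5: closed — nothing new.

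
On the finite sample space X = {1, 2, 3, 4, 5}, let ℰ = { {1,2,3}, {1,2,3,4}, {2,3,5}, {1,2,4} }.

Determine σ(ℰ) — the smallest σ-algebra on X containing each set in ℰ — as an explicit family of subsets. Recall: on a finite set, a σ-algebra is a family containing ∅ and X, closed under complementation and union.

Answer: σ(ℰ) = { {}, {1}, {2}, {3}, {4}, {5}, {1,2}, {1,3}, {1,4}, {1,5}, {2,3}, {2,4}, {2,5}, {3,4}, {3,5}, {4,5}, {1,2,3}, {1,2,4}, {1,2,5}, {1,3,4}, {1,3,5}, {1,4,5}, {2,3,4}, {2,3,5}, {2,4,5}, {3,4,5}, {1,2,3,4}, {1,2,3,5}, {1,2,4,5}, {1,3,4,5}, {2,3,4,5}, X }

Trace:
Start: ℰ ∪ {∅, X} = { {}, {1,2,3}, {1,2,4}, {2,3,5}, {1,2,3,4}, X }.
Pass 1. New:
  {5}  = ᶜ of {1,2,3,4}
  {1,4}  = ᶜ of {2,3,5}
  {3,5}  = ᶜ of {1,2,4}
  {4,5}  = ᶜ of {1,2,3}
  {1,2,3,5}  = {2,3,5} ∪ {1,2,3}
  |family| = 11
Pass 2. New:
  {4}  = ᶜ of {1,2,3,5}
  {1,4,5}  = {5} ∪ {1,4}
  {3,4,5}  = {4,5} ∪ {3,5}
  {1,2,4,5}  = {1,2,4} ∪ {5}
  {1,3,4,5}  = {1,4} ∪ {3,5}
  {2,3,4,5}  = {4,5} ∪ {2,3,5}
  |family| = 17
Pass 3 (5 new):
  {1}  = ᶜ of {2,3,4,5}
  {2}  = ᶜ of {1,3,4,5}
  {3}  = ᶜ of {1,2,4,5}
  {1,2}  = ᶜ of {3,4,5}
  {2,3}  = ᶜ of {1,4,5}
  |family| = 22
Pass 4 (10 new):
  {1,3}  = {3} ∪ {1}
  {1,5}  = {5} ∪ {1}
  {2,4}  = {2} ∪ {4}
  {2,5}  = {2} ∪ {5}
  {3,4}  = {3} ∪ {4}
  {1,2,5}  = {1,2} ∪ {5}
  {1,3,4}  = {3} ∪ {1,4}
  {1,3,5}  = {3,5} ∪ {1}
  {2,3,4}  = {2,3} ∪ {4}
  {2,4,5}  = {2} ∪ {4,5}
  |family| = 32
After Pass 5 the family is unchanged; done.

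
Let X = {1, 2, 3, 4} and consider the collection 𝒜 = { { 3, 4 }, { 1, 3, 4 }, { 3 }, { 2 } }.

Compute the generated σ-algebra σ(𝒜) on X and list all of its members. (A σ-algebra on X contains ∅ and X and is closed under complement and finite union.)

Start: 𝒜 ∪ {∅, X} = { {}, { 2 }, { 3 }, { 3, 4 }, { 1, 3, 4 }, X }.
Step 1 adds 4:
  { 1, 2 }  = { 3, 4 }ᶜ
  { 2, 3 }  = { 3 } ∪ { 2 }
  { 1, 2, 4 }  = { 3 }ᶜ
  { 2, 3, 4 }  = { 3, 4 } ∪ { 2 }
  — 10 sets.
Step 2: 3 new —
  { 1 }  = { 2, 3, 4 }ᶜ
  { 1, 4 }  = { 2, 3 }ᶜ
  { 1, 2, 3 }  = { 1, 2 } ∪ { 3 }
  — 13 sets.
Step 3 adds 2:
  { 4 }  = { 1, 2, 3 }ᶜ
  { 1, 3 }  = { 3 } ∪ { 1 }
  — 15 sets.
Step 4. New:
  { 2, 4 }  = { 1, 3 }ᶜ
  — 16 sets.
After Step 5 the family is unchanged; done.

σ(𝒜) = { {}, { 1 }, { 2 }, { 3 }, { 4 }, { 1, 2 }, { 1, 3 }, { 1, 4 }, { 2, 3 }, { 2, 4 }, { 3, 4 }, { 1, 2, 3 }, { 1, 2, 4 }, { 1, 3, 4 }, { 2, 3, 4 }, X }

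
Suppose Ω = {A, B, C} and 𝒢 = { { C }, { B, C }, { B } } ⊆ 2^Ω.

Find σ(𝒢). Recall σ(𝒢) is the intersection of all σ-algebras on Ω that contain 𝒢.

Seed the family with 𝒢 together with ∅ and Ω: { {}, { B }, { C }, { B, C }, Ω }.
Pass 1: 3 new —
  { A }  = ᶜ of { B, C }
  { A, B }  = ᶜ of { C }
  { A, C }  = ᶜ of { B }
  |family| = 8
Pass 2: stable.

Hence σ(𝒢) has 8 members: { {}, { A }, { B }, { C }, { A, B }, { A, C }, { B, C }, Ω }.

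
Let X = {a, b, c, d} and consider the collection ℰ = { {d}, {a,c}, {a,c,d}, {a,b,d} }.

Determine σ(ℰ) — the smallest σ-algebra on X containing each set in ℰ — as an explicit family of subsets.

Seed the family with ℰ together with ∅ and X: { ∅, {d}, {a,c}, {a,b,d}, {a,c,d}, X }.
Iteration 1 adds 4:
  {b}  = X∖{a,c,d}
  {c}  = X∖{a,b,d}
  {b,d}  = X∖{a,c}
  {a,b,c}  = X∖{d}
  (now 10)
Iteration 2: +3 →
  {b,c}  = {b} ∪ {c}
  {c,d}  = {c} ∪ {d}
  {b,c,d}  = {c} ∪ {b,d}
  (now 13)
Iteration 3: +3 →
  {a}  = X∖{b,c,d}
  {a,b}  = X∖{c,d}
  {a,d}  = X∖{b,c}
  (now 16)
After Iteration 4 the family is unchanged; done.

Hence σ(ℰ) has 16 members: { ∅, {a}, {b}, {c}, {d}, {a,b}, {a,c}, {a,d}, {b,c}, {b,d}, {c,d}, {a,b,c}, {a,b,d}, {a,c,d}, {b,c,d}, X }.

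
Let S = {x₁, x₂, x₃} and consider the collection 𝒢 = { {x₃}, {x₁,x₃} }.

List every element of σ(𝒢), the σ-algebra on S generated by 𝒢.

σ(𝒢) = { {}, {x₁}, {x₂}, {x₃}, {x₁,x₂}, {x₁,x₃}, {x₂,x₃}, S }

Check:
Start: 𝒢 ∪ {∅, S} = { {}, {x₃}, {x₁,x₃}, S }.
Pass 1 adds 2:
  {x₂}  = ᶜ of {x₁,x₃}
  {x₁,x₂}  = ᶜ of {x₃}
  |family| = 6
Pass 2 adds 1:
  {x₂,x₃}  = {x₃} ∪ {x₂}
  |family| = 7
Pass 3 adds 1:
  {x₁}  = ᶜ of {x₂,x₃}
  |family| = 8
Pass 4 adds nothing — fixpoint reached.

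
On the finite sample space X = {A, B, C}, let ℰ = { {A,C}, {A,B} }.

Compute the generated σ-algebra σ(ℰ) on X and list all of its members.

Initial family (4 sets): { ∅, {A,B}, {A,C}, X }.
Round 1: +2 →
  {B}  = {A,C}ᶜ
  {C}  = {A,B}ᶜ
  [6 total]
Round 2. New:
  {B,C}  = {C} ∪ {B}
  [7 total]
Round 3. New:
  {A}  = {B,C}ᶜ
  [8 total]
Round 4: stable.

σ(ℰ) = { ∅, {A}, {B}, {C}, {A,B}, {A,C}, {B,C}, X }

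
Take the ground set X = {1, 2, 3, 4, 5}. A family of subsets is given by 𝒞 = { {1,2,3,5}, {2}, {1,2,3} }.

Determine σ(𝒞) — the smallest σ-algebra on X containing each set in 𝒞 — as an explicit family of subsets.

Take S₀ = 𝒞 ∪ {∅, X} = { ∅, {2}, {1,2,3}, {1,2,3,5}, X }.
Pass 1: 3 new —
  {4}  = {1,2,3,5}ᶜ
  {4,5}  = {1,2,3}ᶜ
  {1,3,4,5}  = {2}ᶜ
  — 8 sets.
Pass 2: +3 →
  {2,4}  = {4} ∪ {2}
  {2,4,5}  = {4,5} ∪ {2}
  {1,2,3,4}  = {4} ∪ {1,2,3}
  — 11 sets.
Pass 3: +3 →
  {5}  = {1,2,3,4}ᶜ
  {1,3}  = {2,4,5}ᶜ
  {1,3,5}  = {2,4}ᶜ
  — 14 sets.
Pass 4: +2 →
  {2,5}  = {2} ∪ {5}
  {1,3,4}  = {1,3} ∪ {4}
  — 16 sets.
Pass 5: already closed under ᶜ and ∪.

Therefore σ(𝒞) = { ∅, {2}, {4}, {5}, {1,3}, {2,4}, {2,5}, {4,5}, {1,2,3}, {1,3,4}, {1,3,5}, {2,4,5}, {1,2,3,4}, {1,2,3,5}, {1,3,4,5}, X } (|σ(𝒞)| = 16).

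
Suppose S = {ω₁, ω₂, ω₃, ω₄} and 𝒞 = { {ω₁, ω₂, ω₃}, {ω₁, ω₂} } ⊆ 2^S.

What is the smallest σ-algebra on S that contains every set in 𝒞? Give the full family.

|σ(𝒞)| = 8.  σ(𝒞) = { {}, {ω₃}, {ω₄}, {ω₁, ω₂}, {ω₃, ω₄}, {ω₁, ω₂, ω₃}, {ω₁, ω₂, ω₄}, S }

Derivation:
Start: 𝒞 ∪ {∅, S} = { {}, {ω₁, ω₂}, {ω₁, ω₂, ω₃}, S }.
Iteration 1: +2 →
  {ω₄}  = {ω₁, ω₂, ω₃}ᶜ
  {ω₃, ω₄}  = {ω₁, ω₂}ᶜ
  — 6 sets.
Iteration 2. New:
  {ω₁, ω₂, ω₄}  = {ω₁, ω₂} ∪ {ω₄}
  — 7 sets.
Iteration 3 (1 new):
  {ω₃}  = {ω₁, ω₂, ω₄}ᶜ
  — 8 sets.
Iteration 4: no new sets; the family is a σ-algebra.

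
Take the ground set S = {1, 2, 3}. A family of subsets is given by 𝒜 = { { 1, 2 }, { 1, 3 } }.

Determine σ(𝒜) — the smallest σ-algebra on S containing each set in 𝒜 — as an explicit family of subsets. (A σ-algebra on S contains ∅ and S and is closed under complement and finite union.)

Initial family (4 sets): { ∅, { 1, 2 }, { 1, 3 }, S }.
Iteration 1: +2 →
  { 2 }  = S∖{ 1, 3 }
  { 3 }  = S∖{ 1, 2 }
Iteration 2: +1 →
  { 2, 3 }  = { 3 } ∪ { 2 }
Iteration 3. New:
  { 1 }  = S∖{ 2, 3 }
Iteration 4: stable.

σ(𝒜) = { ∅, { 1 }, { 2 }, { 3 }, { 1, 2 }, { 1, 3 }, { 2, 3 }, S }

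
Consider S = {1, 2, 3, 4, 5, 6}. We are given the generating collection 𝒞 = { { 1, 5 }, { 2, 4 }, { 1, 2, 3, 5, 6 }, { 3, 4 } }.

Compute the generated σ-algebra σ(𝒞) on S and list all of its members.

σ(𝒞) = { {}, { 2 }, { 3 }, { 4 }, { 6 }, { 1, 5 }, { 2, 3 }, { 2, 4 }, { 2, 6 }, { 3, 4 }, { 3, 6 }, { 4, 6 }, { 1, 2, 5 }, { 1, 3, 5 }, { 1, 4, 5 }, { 1, 5, 6 }, { 2, 3, 4 }, { 2, 3, 6 }, { 2, 4, 6 }, { 3, 4, 6 }, { 1, 2, 3, 5 }, { 1, 2, 4, 5 }, { 1, 2, 5, 6 }, { 1, 3, 4, 5 }, { 1, 3, 5, 6 }, { 1, 4, 5, 6 }, { 2, 3, 4, 6 }, { 1, 2, 3, 4, 5 }, { 1, 2, 3, 5, 6 }, { 1, 2, 4, 5, 6 }, { 1, 3, 4, 5, 6 }, S }

Check:
Initial family (6 sets): { {}, { 1, 5 }, { 2, 4 }, { 3, 4 }, { 1, 2, 3, 5, 6 }, S }.
Step 1: 7 new —
  { 4 }  = ᶜ of { 1, 2, 3, 5, 6 }
  { 2, 3, 4 }  = { 3, 4 } ∪ { 2, 4 }
  { 1, 2, 4, 5 }  = { 1, 5 } ∪ { 2, 4 }
  { 1, 2, 5, 6 }  = ᶜ of { 3, 4 }
  { 1, 3, 4, 5 }  = { 3, 4 } ∪ { 1, 5 }
  { 1, 3, 5, 6 }  = ᶜ of { 2, 4 }
  { 2, 3, 4, 6 }  = ᶜ of { 1, 5 }
Step 2. New:
  { 2, 6 }  = ᶜ of { 1, 3, 4, 5 }
  { 3, 6 }  = ᶜ of { 1, 2, 4, 5 }
  { 1, 4, 5 }  = { 1, 5 } ∪ { 4 }
  { 1, 5, 6 }  = ᶜ of { 2, 3, 4 }
  { 1, 2, 3, 4, 5 }  = { 3, 4 } ∪ { 1, 2, 4, 5 }
  { 1, 2, 4, 5, 6 }  = { 1, 2, 4, 5 } ∪ { 1, 2, 5, 6 }
  { 1, 3, 4, 5, 6 }  = { 1, 3, 5, 6 } ∪ { 3, 4 }
Step 3 adds 7:
  { 2 }  = ᶜ of { 1, 3, 4, 5, 6 }
  { 3 }  = ᶜ of { 1, 2, 4, 5, 6 }
  { 6 }  = ᶜ of { 1, 2, 3, 4, 5 }
  { 2, 3, 6 }  = ᶜ of { 1, 4, 5 }
  { 2, 4, 6 }  = { 2, 4 } ∪ { 2, 6 }
  { 3, 4, 6 }  = { 3, 4 } ∪ { 3, 6 }
  { 1, 4, 5, 6 }  = { 1, 5, 6 } ∪ { 1, 4, 5 }
Step 4: +4 →
  { 2, 3 }  = ᶜ of { 1, 4, 5, 6 }
  { 4, 6 }  = { 6 } ∪ { 4 }
  { 1, 2, 5 }  = ᶜ of { 3, 4, 6 }
  { 1, 3, 5 }  = ᶜ of { 2, 4, 6 }
Step 5 adds 1:
  { 1, 2, 3, 5 }  = ᶜ of { 4, 6 }
Step 6: no new sets; the family is a σ-algebra.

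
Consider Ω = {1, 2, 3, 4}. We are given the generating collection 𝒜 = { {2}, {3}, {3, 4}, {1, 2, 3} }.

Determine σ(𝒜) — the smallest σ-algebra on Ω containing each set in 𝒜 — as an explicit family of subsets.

Start: 𝒜 ∪ {∅, Ω} = { ∅, {2}, {3}, {3, 4}, {1, 2, 3}, Ω }.
Step 1: +6 →
  {4}  = ᶜ of {1, 2, 3}
  {1, 2}  = ᶜ of {3, 4}
  {2, 3}  = {3} ∪ {2}
  {1, 2, 4}  = ᶜ of {3}
  {1, 3, 4}  = ᶜ of {2}
  {2, 3, 4}  = {3, 4} ∪ {2}
  |family| = 12
Step 2. New:
  {1}  = ᶜ of {2, 3, 4}
  {1, 4}  = ᶜ of {2, 3}
  {2, 4}  = {2} ∪ {4}
  |family| = 15
Step 3. New:
  {1, 3}  = ᶜ of {2, 4}
  |family| = 16
Step 4: stable.

Therefore σ(𝒜) = { ∅, {1}, {2}, {3}, {4}, {1, 2}, {1, 3}, {1, 4}, {2, 3}, {2, 4}, {3, 4}, {1, 2, 3}, {1, 2, 4}, {1, 3, 4}, {2, 3, 4}, Ω } (|σ(𝒜)| = 16).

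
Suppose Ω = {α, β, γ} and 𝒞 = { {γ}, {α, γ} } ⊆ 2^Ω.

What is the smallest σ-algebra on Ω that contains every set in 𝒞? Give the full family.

Begin from { {}, {γ}, {α, γ}, Ω } (that is, 𝒞 plus ∅ and Ω).
Pass 1 (2 new):
  {β}  = Ω∖{α, γ}
  {α, β}  = Ω∖{γ}
  — 6 sets.
Pass 2. New:
  {β, γ}  = {γ} ∪ {β}
  — 7 sets.
Pass 3. New:
  {α}  = Ω∖{β, γ}
  — 8 sets.
Pass 4: already closed under ᶜ and ∪.

|σ(𝒞)| = 8.  σ(𝒞) = { {}, {α}, {β}, {γ}, {α, β}, {α, γ}, {β, γ}, Ω }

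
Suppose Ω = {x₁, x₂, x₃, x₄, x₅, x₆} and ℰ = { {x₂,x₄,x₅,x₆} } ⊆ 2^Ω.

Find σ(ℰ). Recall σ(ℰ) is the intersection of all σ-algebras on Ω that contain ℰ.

|σ(ℰ)| = 4.  σ(ℰ) = { {}, {x₁,x₃}, {x₂,x₄,x₅,x₆}, Ω }

Working:
Begin from { {}, {x₂,x₄,x₅,x₆}, Ω } (that is, ℰ plus ∅ and Ω).
Iteration 1 (1 new):
  {x₁,x₃}  = ᶜ of {x₂,x₄,x₅,x₆}
  [4 total]
Iteration 2: already closed under ᶜ and ∪.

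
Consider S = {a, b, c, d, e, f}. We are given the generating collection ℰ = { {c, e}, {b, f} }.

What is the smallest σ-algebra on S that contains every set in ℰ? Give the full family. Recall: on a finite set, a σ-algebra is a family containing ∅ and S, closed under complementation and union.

|σ(ℰ)| = 8.  σ(ℰ) = { ∅, {a, d}, {b, f}, {c, e}, {a, b, d, f}, {a, c, d, e}, {b, c, e, f}, S }

Trace:
Begin from { ∅, {b, f}, {c, e}, S } (that is, ℰ plus ∅ and S).
Step 1. New:
  {a, b, d, f}  = ᶜ of {c, e}
  {a, c, d, e}  = ᶜ of {b, f}
  {b, c, e, f}  = {c, e} ∪ {b, f}
  |family| = 7
Step 2 adds 1:
  {a, d}  = ᶜ of {b, c, e, f}
  |family| = 8
Step 3: stable.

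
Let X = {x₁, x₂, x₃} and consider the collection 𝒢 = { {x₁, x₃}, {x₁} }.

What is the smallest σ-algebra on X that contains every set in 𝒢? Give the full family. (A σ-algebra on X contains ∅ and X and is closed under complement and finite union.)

|σ(𝒢)| = 8.  σ(𝒢) = { {}, {x₁}, {x₂}, {x₃}, {x₁, x₂}, {x₁, x₃}, {x₂, x₃}, X }

Derivation:
Start: 𝒢 ∪ {∅, X} = { {}, {x₁}, {x₁, x₃}, X }.
Step 1: +2 →
  {x₂}  = X∖{x₁, x₃}
  {x₂, x₃}  = X∖{x₁}
  (now 6)
Step 2: 1 new —
  {x₁, x₂}  = {x₂} ∪ {x₁}
  (now 7)
Step 3 adds 1:
  {x₃}  = X∖{x₁, x₂}
  (now 8)
Step 4: closed — nothing new.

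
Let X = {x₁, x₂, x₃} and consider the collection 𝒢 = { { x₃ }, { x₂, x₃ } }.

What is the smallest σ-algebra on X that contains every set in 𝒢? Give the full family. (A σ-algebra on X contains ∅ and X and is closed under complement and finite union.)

σ(𝒢) (8 sets): { ∅, { x₁ }, { x₂ }, { x₃ }, { x₁, x₂ }, { x₁, x₃ }, { x₂, x₃ }, X }

Trace:
Initial family (4 sets): { ∅, { x₃ }, { x₂, x₃ }, X }.
Iteration 1: +2 →
  { x₁ }  = ᶜ of { x₂, x₃ }
  { x₁, x₂ }  = ᶜ of { x₃ }
  [6 total]
Iteration 2: 1 new —
  { x₁, x₃ }  = { x₃ } ∪ { x₁ }
  [7 total]
Iteration 3. New:
  { x₂ }  = ᶜ of { x₁, x₃ }
  [8 total]
Iteration 4: stable.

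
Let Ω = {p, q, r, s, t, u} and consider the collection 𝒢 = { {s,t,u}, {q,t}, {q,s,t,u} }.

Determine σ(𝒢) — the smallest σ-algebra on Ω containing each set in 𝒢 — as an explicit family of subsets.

|σ(𝒢)| = 16.  σ(𝒢) = { {}, {q}, {t}, {p,r}, {q,t}, {s,u}, {p,q,r}, {p,r,t}, {q,s,u}, {s,t,u}, {p,q,r,t}, {p,r,s,u}, {q,s,t,u}, {p,q,r,s,u}, {p,r,s,t,u}, Ω }

Working:
Take S₀ = 𝒢 ∪ {∅, Ω} = { {}, {q,t}, {s,t,u}, {q,s,t,u}, Ω }.
Pass 1 (3 new):
  {p,r}  = Ω∖{q,s,t,u}
  {p,q,r}  = Ω∖{s,t,u}
  {p,r,s,u}  = Ω∖{q,t}
  (now 8)
Pass 2. New:
  {p,q,r,t}  = {q,t} ∪ {p,q,r}
  {p,q,r,s,u}  = {p,q,r} ∪ {p,r,s,u}
  {p,r,s,t,u}  = {s,t,u} ∪ {p,r}
  (now 11)
Pass 3 (3 new):
  {q}  = Ω∖{p,r,s,t,u}
  {t}  = Ω∖{p,q,r,s,u}
  {s,u}  = Ω∖{p,q,r,t}
  (now 14)
Pass 4. New:
  {p,r,t}  = {p,r} ∪ {t}
  {q,s,u}  = {q} ∪ {s,u}
  (now 16)
Pass 5: no new sets; the family is a σ-algebra.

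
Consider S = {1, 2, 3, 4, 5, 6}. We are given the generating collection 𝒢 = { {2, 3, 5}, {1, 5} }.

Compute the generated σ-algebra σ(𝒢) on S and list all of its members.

σ(𝒢) (16 sets): { ∅, {1}, {5}, {1, 5}, {2, 3}, {4, 6}, {1, 2, 3}, {1, 4, 6}, {2, 3, 5}, {4, 5, 6}, {1, 2, 3, 5}, {1, 4, 5, 6}, {2, 3, 4, 6}, {1, 2, 3, 4, 6}, {2, 3, 4, 5, 6}, S }

Derivation:
Begin from { ∅, {1, 5}, {2, 3, 5}, S } (that is, 𝒢 plus ∅ and S).
Iteration 1: +3 →
  {1, 4, 6}  = {2, 3, 5}ᶜ
  {1, 2, 3, 5}  = {2, 3, 5} ∪ {1, 5}
  {2, 3, 4, 6}  = {1, 5}ᶜ
  [7 total]
Iteration 2: +4 →
  {4, 6}  = {1, 2, 3, 5}ᶜ
  {1, 4, 5, 6}  = {1, 5} ∪ {1, 4, 6}
  {1, 2, 3, 4, 6}  = {2, 3, 4, 6} ∪ {1, 4, 6}
  {2, 3, 4, 5, 6}  = {2, 3, 5} ∪ {2, 3, 4, 6}
  [11 total]
Iteration 3: +3 →
  {1}  = {2, 3, 4, 5, 6}ᶜ
  {5}  = {1, 2, 3, 4, 6}ᶜ
  {2, 3}  = {1, 4, 5, 6}ᶜ
  [14 total]
Iteration 4 adds 2:
  {1, 2, 3}  = {2, 3} ∪ {1}
  {4, 5, 6}  = {4, 6} ∪ {5}
  [16 total]
After Iteration 5 the family is unchanged; done.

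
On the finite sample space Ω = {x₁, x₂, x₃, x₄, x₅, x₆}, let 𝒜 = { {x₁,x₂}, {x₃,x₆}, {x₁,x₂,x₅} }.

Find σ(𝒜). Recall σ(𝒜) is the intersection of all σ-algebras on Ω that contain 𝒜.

Start: 𝒜 ∪ {∅, Ω} = { ∅, {x₁,x₂}, {x₃,x₆}, {x₁,x₂,x₅}, Ω }.
Pass 1: 5 new —
  {x₃,x₄,x₆}  = complement {x₁,x₂,x₅}
  {x₁,x₂,x₃,x₆}  = {x₁,x₂} ∪ {x₃,x₆}
  {x₁,x₂,x₄,x₅}  = complement {x₃,x₆}
  {x₃,x₄,x₅,x₆}  = complement {x₁,x₂}
  {x₁,x₂,x₃,x₅,x₆}  = {x₁,x₂,x₅} ∪ {x₃,x₆}
  |family| = 10
Pass 2: 3 new —
  {x₄}  = complement {x₁,x₂,x₃,x₅,x₆}
  {x₄,x₅}  = complement {x₁,x₂,x₃,x₆}
  {x₁,x₂,x₃,x₄,x₆}  = {x₁,x₂} ∪ {x₃,x₄,x₆}
  |family| = 13
Pass 3 (2 new):
  {x₅}  = complement {x₁,x₂,x₃,x₄,x₆}
  {x₁,x₂,x₄}  = {x₁,x₂} ∪ {x₄}
  |family| = 15
Pass 4. New:
  {x₃,x₅,x₆}  = complement {x₁,x₂,x₄}
  |family| = 16
Pass 5: stable.

σ(𝒜) = { ∅, {x₄}, {x₅}, {x₁,x₂}, {x₃,x₆}, {x₄,x₅}, {x₁,x₂,x₄}, {x₁,x₂,x₅}, {x₃,x₄,x₆}, {x₃,x₅,x₆}, {x₁,x₂,x₃,x₆}, {x₁,x₂,x₄,x₅}, {x₃,x₄,x₅,x₆}, {x₁,x₂,x₃,x₄,x₆}, {x₁,x₂,x₃,x₅,x₆}, Ω }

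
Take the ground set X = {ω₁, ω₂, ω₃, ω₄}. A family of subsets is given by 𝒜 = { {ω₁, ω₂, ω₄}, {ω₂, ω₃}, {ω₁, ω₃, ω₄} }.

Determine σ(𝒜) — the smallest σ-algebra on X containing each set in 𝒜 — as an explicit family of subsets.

Begin from { {}, {ω₂, ω₃}, {ω₁, ω₂, ω₄}, {ω₁, ω₃, ω₄}, X } (that is, 𝒜 plus ∅ and X).
Step 1. New:
  {ω₂}  = {ω₁, ω₃, ω₄}ᶜ
  {ω₃}  = {ω₁, ω₂, ω₄}ᶜ
  {ω₁, ω₄}  = {ω₂, ω₃}ᶜ
  (now 8)
Step 2: closed — nothing new.

|σ(𝒜)| = 8.  σ(𝒜) = { {}, {ω₂}, {ω₃}, {ω₁, ω₄}, {ω₂, ω₃}, {ω₁, ω₂, ω₄}, {ω₁, ω₃, ω₄}, X }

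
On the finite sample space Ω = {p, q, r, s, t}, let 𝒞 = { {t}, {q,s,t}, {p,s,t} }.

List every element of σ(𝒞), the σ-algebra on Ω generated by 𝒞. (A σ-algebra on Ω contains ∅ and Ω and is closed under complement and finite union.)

Begin from { {}, {t}, {p,s,t}, {q,s,t}, Ω } (that is, 𝒞 plus ∅ and Ω).
Iteration 1 adds 4:
  {p,r}  = {q,s,t}ᶜ
  {q,r}  = {p,s,t}ᶜ
  {p,q,r,s}  = {t}ᶜ
  {p,q,s,t}  = {p,s,t} ∪ {q,s,t}
Iteration 2. New:
  {r}  = {p,q,s,t}ᶜ
  {p,q,r}  = {q,r} ∪ {p,r}
  {p,r,t}  = {t} ∪ {p,r}
  {q,r,t}  = {t} ∪ {q,r}
  {p,r,s,t}  = {p,s,t} ∪ {p,r}
  {q,r,s,t}  = {q,r} ∪ {q,s,t}
Iteration 3: +7 →
  {p}  = {q,r,s,t}ᶜ
  {q}  = {p,r,s,t}ᶜ
  {p,s}  = {q,r,t}ᶜ
  {q,s}  = {p,r,t}ᶜ
  {r,t}  = {r} ∪ {t}
  {s,t}  = {p,q,r}ᶜ
  {p,q,r,t}  = {q,r,t} ∪ {p,q,r}
Iteration 4 adds 8:
  {s}  = {p,q,r,t}ᶜ
  {p,q}  = {q} ∪ {p}
  {p,t}  = {t} ∪ {p}
  {q,t}  = {q} ∪ {t}
  {p,q,s}  = {r,t}ᶜ
  {p,r,s}  = {p,s} ∪ {p,r}
  {q,r,s}  = {q,s} ∪ {r}
  {r,s,t}  = {s,t} ∪ {r,t}
Iteration 5: 2 new —
  {r,s}  = {r} ∪ {s}
  {p,q,t}  = {q,t} ∪ {p,q}
Iteration 6: already closed under ᶜ and ∪.

σ(𝒞) = { {}, {p}, {q}, {r}, {s}, {t}, {p,q}, {p,r}, {p,s}, {p,t}, {q,r}, {q,s}, {q,t}, {r,s}, {r,t}, {s,t}, {p,q,r}, {p,q,s}, {p,q,t}, {p,r,s}, {p,r,t}, {p,s,t}, {q,r,s}, {q,r,t}, {q,s,t}, {r,s,t}, {p,q,r,s}, {p,q,r,t}, {p,q,s,t}, {p,r,s,t}, {q,r,s,t}, Ω }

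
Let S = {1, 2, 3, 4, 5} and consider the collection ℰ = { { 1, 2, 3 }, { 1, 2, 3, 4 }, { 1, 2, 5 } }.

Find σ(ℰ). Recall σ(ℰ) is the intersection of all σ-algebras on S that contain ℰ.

σ(ℰ) (16 sets): { {  }, { 3 }, { 4 }, { 5 }, { 1, 2 }, { 3, 4 }, { 3, 5 }, { 4, 5 }, { 1, 2, 3 }, { 1, 2, 4 }, { 1, 2, 5 }, { 3, 4, 5 }, { 1, 2, 3, 4 }, { 1, 2, 3, 5 }, { 1, 2, 4, 5 }, S }

Check:
Seed the family with ℰ together with ∅ and S: { {  }, { 1, 2, 3 }, { 1, 2, 5 }, { 1, 2, 3, 4 }, S }.
Iteration 1: 4 new —
  { 5 }  = ᶜ of { 1, 2, 3, 4 }
  { 3, 4 }  = ᶜ of { 1, 2, 5 }
  { 4, 5 }  = ᶜ of { 1, 2, 3 }
  { 1, 2, 3, 5 }  = { 1, 2, 5 } ∪ { 1, 2, 3 }
  |family| = 9
Iteration 2 (3 new):
  { 4 }  = ᶜ of { 1, 2, 3, 5 }
  { 3, 4, 5 }  = { 3, 4 } ∪ { 5 }
  { 1, 2, 4, 5 }  = { 4, 5 } ∪ { 1, 2, 5 }
  |family| = 12
Iteration 3: +2 →
  { 3 }  = ᶜ of { 1, 2, 4, 5 }
  { 1, 2 }  = ᶜ of { 3, 4, 5 }
  |family| = 14
Iteration 4 (2 new):
  { 3, 5 }  = { 3 } ∪ { 5 }
  { 1, 2, 4 }  = { 1, 2 } ∪ { 4 }
  |family| = 16
Iteration 5: already closed under ᶜ and ∪.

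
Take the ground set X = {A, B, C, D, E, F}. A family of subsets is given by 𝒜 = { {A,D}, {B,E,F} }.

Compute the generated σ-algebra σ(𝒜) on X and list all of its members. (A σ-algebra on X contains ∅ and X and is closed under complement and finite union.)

Answer: σ(𝒜) = { ∅, {C}, {A,D}, {A,C,D}, {B,E,F}, {B,C,E,F}, {A,B,D,E,F}, X }

Working:
Initial family (4 sets): { ∅, {A,D}, {B,E,F}, X }.
Step 1: 3 new —
  {A,C,D}  = ᶜ of {B,E,F}
  {B,C,E,F}  = ᶜ of {A,D}
  {A,B,D,E,F}  = {B,E,F} ∪ {A,D}
  |family| = 7
Step 2 (1 new):
  {C}  = ᶜ of {A,B,D,E,F}
  |family| = 8
Step 3: already closed under ᶜ and ∪.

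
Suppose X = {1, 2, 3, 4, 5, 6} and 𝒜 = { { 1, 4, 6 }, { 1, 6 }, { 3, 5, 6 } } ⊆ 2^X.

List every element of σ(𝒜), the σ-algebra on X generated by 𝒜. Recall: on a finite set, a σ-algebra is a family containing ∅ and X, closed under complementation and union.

σ(𝒜) = { {  }, { 1 }, { 2 }, { 4 }, { 6 }, { 1, 2 }, { 1, 4 }, { 1, 6 }, { 2, 4 }, { 2, 6 }, { 3, 5 }, { 4, 6 }, { 1, 2, 4 }, { 1, 2, 6 }, { 1, 3, 5 }, { 1, 4, 6 }, { 2, 3, 5 }, { 2, 4, 6 }, { 3, 4, 5 }, { 3, 5, 6 }, { 1, 2, 3, 5 }, { 1, 2, 4, 6 }, { 1, 3, 4, 5 }, { 1, 3, 5, 6 }, { 2, 3, 4, 5 }, { 2, 3, 5, 6 }, { 3, 4, 5, 6 }, { 1, 2, 3, 4, 5 }, { 1, 2, 3, 5, 6 }, { 1, 3, 4, 5, 6 }, { 2, 3, 4, 5, 6 }, X }

Working:
Seed the family with 𝒜 together with ∅ and X: { {  }, { 1, 6 }, { 1, 4, 6 }, { 3, 5, 6 }, X }.
Step 1 (5 new):
  { 1, 2, 4 }  = ᶜ of { 3, 5, 6 }
  { 2, 3, 5 }  = ᶜ of { 1, 4, 6 }
  { 1, 3, 5, 6 }  = { 3, 5, 6 } ∪ { 1, 6 }
  { 2, 3, 4, 5 }  = ᶜ of { 1, 6 }
  { 1, 3, 4, 5, 6 }  = { 3, 5, 6 } ∪ { 1, 4, 6 }
  [10 total]
Step 2 adds 7:
  { 2 }  = ᶜ of { 1, 3, 4, 5, 6 }
  { 2, 4 }  = ᶜ of { 1, 3, 5, 6 }
  { 1, 2, 4, 6 }  = { 1, 6 } ∪ { 1, 2, 4 }
  { 2, 3, 5, 6 }  = { 2, 3, 5 } ∪ { 3, 5, 6 }
  { 1, 2, 3, 4, 5 }  = { 2, 3, 4, 5 } ∪ { 1, 2, 4 }
  { 1, 2, 3, 5, 6 }  = { 1, 3, 5, 6 } ∪ { 2, 3, 5 }
  { 2, 3, 4, 5, 6 }  = { 2, 3, 4, 5 } ∪ { 3, 5, 6 }
  [17 total]
Step 3 (6 new):
  { 1 }  = ᶜ of { 2, 3, 4, 5, 6 }
  { 4 }  = ᶜ of { 1, 2, 3, 5, 6 }
  { 6 }  = ᶜ of { 1, 2, 3, 4, 5 }
  { 1, 4 }  = ᶜ of { 2, 3, 5, 6 }
  { 3, 5 }  = ᶜ of { 1, 2, 4, 6 }
  { 1, 2, 6 }  = { 1, 6 } ∪ { 2 }
  [23 total]
Step 4: +9 →
  { 1, 2 }  = { 1 } ∪ { 2 }
  { 2, 6 }  = { 2 } ∪ { 6 }
  { 4, 6 }  = { 6 } ∪ { 4 }
  { 1, 3, 5 }  = { 1 } ∪ { 3, 5 }
  { 2, 4, 6 }  = { 6 } ∪ { 2, 4 }
  { 3, 4, 5 }  = ᶜ of { 1, 2, 6 }
  { 1, 2, 3, 5 }  = { 1 } ∪ { 2, 3, 5 }
  { 1, 3, 4, 5 }  = { 1, 4 } ∪ { 3, 5 }
  { 3, 4, 5, 6 }  = { 3, 5, 6 } ∪ { 4 }
  [32 total]
Step 5 adds nothing — fixpoint reached.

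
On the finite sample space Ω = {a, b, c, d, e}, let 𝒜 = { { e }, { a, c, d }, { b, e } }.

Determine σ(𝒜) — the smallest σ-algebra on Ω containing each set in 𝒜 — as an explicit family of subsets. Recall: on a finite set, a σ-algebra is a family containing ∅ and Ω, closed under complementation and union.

|σ(𝒜)| = 8.  σ(𝒜) = { {}, { b }, { e }, { b, e }, { a, c, d }, { a, b, c, d }, { a, c, d, e }, Ω }

Check:
Seed the family with 𝒜 together with ∅ and Ω: { {}, { e }, { b, e }, { a, c, d }, Ω }.
Round 1: 2 new —
  { a, b, c, d }  = ᶜ of { e }
  { a, c, d, e }  = { a, c, d } ∪ { e }
  [7 total]
Round 2: 1 new —
  { b }  = ᶜ of { a, c, d, e }
  [8 total]
After Round 3 the family is unchanged; done.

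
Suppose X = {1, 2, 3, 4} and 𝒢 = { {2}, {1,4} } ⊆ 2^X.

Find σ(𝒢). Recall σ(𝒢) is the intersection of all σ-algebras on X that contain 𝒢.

σ(𝒢) (8 sets): { ∅, {2}, {3}, {1,4}, {2,3}, {1,2,4}, {1,3,4}, X }

Check:
Start: 𝒢 ∪ {∅, X} = { ∅, {2}, {1,4}, X }.
Step 1: 3 new —
  {2,3}  = ᶜ of {1,4}
  {1,2,4}  = {2} ∪ {1,4}
  {1,3,4}  = ᶜ of {2}
  [7 total]
Step 2: +1 →
  {3}  = ᶜ of {1,2,4}
  [8 total]
Step 3: stable.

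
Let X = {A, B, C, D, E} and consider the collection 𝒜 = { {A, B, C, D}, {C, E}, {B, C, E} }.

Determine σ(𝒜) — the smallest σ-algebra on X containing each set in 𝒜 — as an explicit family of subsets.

Take S₀ = 𝒜 ∪ {∅, X} = { {}, {C, E}, {B, C, E}, {A, B, C, D}, X }.
Round 1. New:
  {E}  = complement {A, B, C, D}
  {A, D}  = complement {B, C, E}
  {A, B, D}  = complement {C, E}
  (now 8)
Round 2: 3 new —
  {A, D, E}  = {A, D} ∪ {E}
  {A, B, D, E}  = {A, B, D} ∪ {E}
  {A, C, D, E}  = {C, E} ∪ {A, D}
  (now 11)
Round 3 (3 new):
  {B}  = complement {A, C, D, E}
  {C}  = complement {A, B, D, E}
  {B, C}  = complement {A, D, E}
  (now 14)
Round 4. New:
  {B, E}  = {B} ∪ {E}
  {A, C, D}  = {C} ∪ {A, D}
  (now 16)
Round 5: closed — nothing new.

Hence σ(𝒜) has 16 members: { {}, {B}, {C}, {E}, {A, D}, {B, C}, {B, E}, {C, E}, {A, B, D}, {A, C, D}, {A, D, E}, {B, C, E}, {A, B, C, D}, {A, B, D, E}, {A, C, D, E}, X }.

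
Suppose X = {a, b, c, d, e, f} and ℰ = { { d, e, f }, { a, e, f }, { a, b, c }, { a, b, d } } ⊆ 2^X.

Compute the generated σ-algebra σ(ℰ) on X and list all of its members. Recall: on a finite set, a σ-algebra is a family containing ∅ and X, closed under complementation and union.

σ(ℰ) (32 sets): { {  }, { a }, { b }, { c }, { d }, { a, b }, { a, c }, { a, d }, { b, c }, { b, d }, { c, d }, { e, f }, { a, b, c }, { a, b, d }, { a, c, d }, { a, e, f }, { b, c, d }, { b, e, f }, { c, e, f }, { d, e, f }, { a, b, c, d }, { a, b, e, f }, { a, c, e, f }, { a, d, e, f }, { b, c, e, f }, { b, d, e, f }, { c, d, e, f }, { a, b, c, e, f }, { a, b, d, e, f }, { a, c, d, e, f }, { b, c, d, e, f }, X }

Derivation:
Start: ℰ ∪ {∅, X} = { {  }, { a, b, c }, { a, b, d }, { a, e, f }, { d, e, f }, X }.
Pass 1 adds 6:
  { b, c, d }  = { a, e, f }ᶜ
  { c, e, f }  = { a, b, d }ᶜ
  { a, b, c, d }  = { a, b, c } ∪ { a, b, d }
  { a, d, e, f }  = { a, e, f } ∪ { d, e, f }
  { a, b, c, e, f }  = { a, b, c } ∪ { a, e, f }
  { a, b, d, e, f }  = { a, e, f } ∪ { a, b, d }
  |family| = 12
Pass 2. New:
  { c }  = { a, b, d, e, f }ᶜ
  { d }  = { a, b, c, e, f }ᶜ
  { b, c }  = { a, d, e, f }ᶜ
  { e, f }  = { a, b, c, d }ᶜ
  { a, c, e, f }  = { a, e, f } ∪ { c, e, f }
  { c, d, e, f }  = { c, e, f } ∪ { d, e, f }
  { a, c, d, e, f }  = { a, d, e, f } ∪ { c, e, f }
  { b, c, d, e, f }  = { b, c, d } ∪ { c, e, f }
  |family| = 20
Pass 3. New:
  { a }  = { b, c, d, e, f }ᶜ
  { b }  = { a, c, d, e, f }ᶜ
  { a, b }  = { c, d, e, f }ᶜ
  { b, d }  = { a, c, e, f }ᶜ
  { c, d }  = { c } ∪ { d }
  { b, c, e, f }  = { e, f } ∪ { b, c }
  |family| = 26
Pass 4: +6 →
  { a, c }  = { a } ∪ { c }
  { a, d }  = { b, c, e, f }ᶜ
  { a, c, d }  = { c, d } ∪ { a }
  { b, e, f }  = { e, f } ∪ { b }
  { a, b, e, f }  = { c, d }ᶜ
  { b, d, e, f }  = { e, f } ∪ { b, d }
  |family| = 32
Pass 5 adds nothing — fixpoint reached.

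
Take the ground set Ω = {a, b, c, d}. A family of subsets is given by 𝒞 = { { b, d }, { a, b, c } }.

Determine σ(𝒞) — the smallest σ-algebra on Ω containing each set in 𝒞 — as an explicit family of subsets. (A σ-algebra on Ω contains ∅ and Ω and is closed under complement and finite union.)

σ(𝒞) (8 sets): { {  }, { b }, { d }, { a, c }, { b, d }, { a, b, c }, { a, c, d }, Ω }

Check:
Begin from { {  }, { b, d }, { a, b, c }, Ω } (that is, 𝒞 plus ∅ and Ω).
Step 1: +2 →
  { d }  = { a, b, c }ᶜ
  { a, c }  = { b, d }ᶜ
Step 2 (1 new):
  { a, c, d }  = { a, c } ∪ { d }
Step 3: 1 new —
  { b }  = { a, c, d }ᶜ
Step 4: closed — nothing new.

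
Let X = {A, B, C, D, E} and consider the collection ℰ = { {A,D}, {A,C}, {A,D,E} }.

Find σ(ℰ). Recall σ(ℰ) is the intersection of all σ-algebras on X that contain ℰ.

σ(ℰ) (32 sets): { ∅, {A}, {B}, {C}, {D}, {E}, {A,B}, {A,C}, {A,D}, {A,E}, {B,C}, {B,D}, {B,E}, {C,D}, {C,E}, {D,E}, {A,B,C}, {A,B,D}, {A,B,E}, {A,C,D}, {A,C,E}, {A,D,E}, {B,C,D}, {B,C,E}, {B,D,E}, {C,D,E}, {A,B,C,D}, {A,B,C,E}, {A,B,D,E}, {A,C,D,E}, {B,C,D,E}, X }

Derivation:
Start: ℰ ∪ {∅, X} = { ∅, {A,C}, {A,D}, {A,D,E}, X }.
Step 1. New:
  {B,C}  = {A,D,E}ᶜ
  {A,C,D}  = {A,D} ∪ {A,C}
  {B,C,E}  = {A,D}ᶜ
  {B,D,E}  = {A,C}ᶜ
  {A,C,D,E}  = {A,D,E} ∪ {A,C}
  |family| = 10
Step 2. New:
  {B}  = {A,C,D,E}ᶜ
  {B,E}  = {A,C,D}ᶜ
  {A,B,C}  = {B,C} ∪ {A,C}
  {A,B,C,D}  = {A,C,D} ∪ {B,C}
  {A,B,C,E}  = {B,C,E} ∪ {A,C}
  {A,B,D,E}  = {A,D,E} ∪ {B,D,E}
  {B,C,D,E}  = {B,C,E} ∪ {B,D,E}
  |family| = 17
Step 3 adds 6:
  {A}  = {B,C,D,E}ᶜ
  {C}  = {A,B,D,E}ᶜ
  {D}  = {A,B,C,E}ᶜ
  {E}  = {A,B,C,D}ᶜ
  {D,E}  = {A,B,C}ᶜ
  {A,B,D}  = {A,D} ∪ {B}
  |family| = 23
Step 4: +9 →
  {A,B}  = {B} ∪ {A}
  {A,E}  = {E} ∪ {A}
  {B,D}  = {B} ∪ {D}
  {C,D}  = {C} ∪ {D}
  {C,E}  = {A,B,D}ᶜ
  {A,B,E}  = {B,E} ∪ {A}
  {A,C,E}  = {E} ∪ {A,C}
  {B,C,D}  = {B,C} ∪ {D}
  {C,D,E}  = {D,E} ∪ {C}
  |family| = 32
Step 5: already closed under ᶜ and ∪.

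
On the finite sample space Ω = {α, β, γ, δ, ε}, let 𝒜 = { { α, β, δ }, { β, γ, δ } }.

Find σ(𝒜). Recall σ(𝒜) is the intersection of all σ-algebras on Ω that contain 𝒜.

Answer: σ(𝒜) = { ∅, { α }, { γ }, { ε }, { α, γ }, { α, ε }, { β, δ }, { γ, ε }, { α, β, δ }, { α, γ, ε }, { β, γ, δ }, { β, δ, ε }, { α, β, γ, δ }, { α, β, δ, ε }, { β, γ, δ, ε }, Ω }

Check:
Take S₀ = 𝒜 ∪ {∅, Ω} = { ∅, { α, β, δ }, { β, γ, δ }, Ω }.
Iteration 1. New:
  { α, ε }  = Ω∖{ β, γ, δ }
  { γ, ε }  = Ω∖{ α, β, δ }
  { α, β, γ, δ }  = { β, γ, δ } ∪ { α, β, δ }
  [7 total]
Iteration 2 adds 4:
  { ε }  = Ω∖{ α, β, γ, δ }
  { α, γ, ε }  = { α, ε } ∪ { γ, ε }
  { α, β, δ, ε }  = { α, ε } ∪ { α, β, δ }
  { β, γ, δ, ε }  = { β, γ, δ } ∪ { γ, ε }
  [11 total]
Iteration 3: 3 new —
  { α }  = Ω∖{ β, γ, δ, ε }
  { γ }  = Ω∖{ α, β, δ, ε }
  { β, δ }  = Ω∖{ α, γ, ε }
  [14 total]
Iteration 4: 2 new —
  { α, γ }  = { γ } ∪ { α }
  { β, δ, ε }  = { β, δ } ∪ { ε }
  [16 total]
Iteration 5: stable.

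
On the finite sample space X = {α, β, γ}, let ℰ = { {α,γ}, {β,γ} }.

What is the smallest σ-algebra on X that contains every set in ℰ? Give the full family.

Start: ℰ ∪ {∅, X} = { {}, {α,γ}, {β,γ}, X }.
Iteration 1. New:
  {α}  = complement {β,γ}
  {β}  = complement {α,γ}
Iteration 2: 1 new —
  {α,β}  = {β} ∪ {α}
Iteration 3: 1 new —
  {γ}  = complement {α,β}
Iteration 4: stable.

σ(ℰ) = { {}, {α}, {β}, {γ}, {α,β}, {α,γ}, {β,γ}, X }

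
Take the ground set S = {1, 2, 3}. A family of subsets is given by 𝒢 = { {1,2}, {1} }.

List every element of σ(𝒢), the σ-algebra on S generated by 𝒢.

Start: 𝒢 ∪ {∅, S} = { {}, {1}, {1,2}, S }.
Pass 1: +2 →
  {3}  = {1,2}ᶜ
  {2,3}  = {1}ᶜ
Pass 2. New:
  {1,3}  = {3} ∪ {1}
Pass 3. New:
  {2}  = {1,3}ᶜ
Pass 4: already closed under ᶜ and ∪.

σ(𝒢) = { {}, {1}, {2}, {3}, {1,2}, {1,3}, {2,3}, S }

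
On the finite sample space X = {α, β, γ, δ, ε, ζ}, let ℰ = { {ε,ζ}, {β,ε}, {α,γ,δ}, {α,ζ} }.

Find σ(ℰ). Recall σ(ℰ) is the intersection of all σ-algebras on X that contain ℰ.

Seed the family with ℰ together with ∅ and X: { {}, {α,ζ}, {β,ε}, {ε,ζ}, {α,γ,δ}, X }.
Step 1 adds 8:
  {α,ε,ζ}  = {ε,ζ} ∪ {α,ζ}
  {β,ε,ζ}  = {α,γ,δ}ᶜ
  {α,β,γ,δ}  = {ε,ζ}ᶜ
  {α,β,ε,ζ}  = {β,ε} ∪ {α,ζ}
  {α,γ,δ,ζ}  = {β,ε}ᶜ
  {β,γ,δ,ε}  = {α,ζ}ᶜ
  {α,β,γ,δ,ε}  = {β,ε} ∪ {α,γ,δ}
  {α,γ,δ,ε,ζ}  = {α,γ,δ} ∪ {ε,ζ}
  |family| = 14
Step 2. New:
  {β}  = {α,γ,δ,ε,ζ}ᶜ
  {ζ}  = {α,β,γ,δ,ε}ᶜ
  {γ,δ}  = {α,β,ε,ζ}ᶜ
  {β,γ,δ}  = {α,ε,ζ}ᶜ
  {α,β,γ,δ,ζ}  = {α,ζ} ∪ {α,β,γ,δ}
  {β,γ,δ,ε,ζ}  = {ε,ζ} ∪ {β,γ,δ,ε}
  |family| = 20
Step 3 (7 new):
  {α}  = {β,γ,δ,ε,ζ}ᶜ
  {ε}  = {α,β,γ,δ,ζ}ᶜ
  {β,ζ}  = {β} ∪ {ζ}
  {α,β,ζ}  = {α,ζ} ∪ {β}
  {γ,δ,ζ}  = {γ,δ} ∪ {ζ}
  {β,γ,δ,ζ}  = {β,γ,δ} ∪ {ζ}
  {γ,δ,ε,ζ}  = {γ,δ} ∪ {ε,ζ}
  |family| = 27
Step 4 adds 5:
  {α,β}  = {γ,δ,ε,ζ}ᶜ
  {α,ε}  = {β,γ,δ,ζ}ᶜ
  {α,β,ε}  = {γ,δ,ζ}ᶜ
  {γ,δ,ε}  = {α,β,ζ}ᶜ
  {α,γ,δ,ε}  = {β,ζ}ᶜ
  |family| = 32
Step 5: already closed under ᶜ and ∪.

σ(ℰ) = { {}, {α}, {β}, {ε}, {ζ}, {α,β}, {α,ε}, {α,ζ}, {β,ε}, {β,ζ}, {γ,δ}, {ε,ζ}, {α,β,ε}, {α,β,ζ}, {α,γ,δ}, {α,ε,ζ}, {β,γ,δ}, {β,ε,ζ}, {γ,δ,ε}, {γ,δ,ζ}, {α,β,γ,δ}, {α,β,ε,ζ}, {α,γ,δ,ε}, {α,γ,δ,ζ}, {β,γ,δ,ε}, {β,γ,δ,ζ}, {γ,δ,ε,ζ}, {α,β,γ,δ,ε}, {α,β,γ,δ,ζ}, {α,γ,δ,ε,ζ}, {β,γ,δ,ε,ζ}, X }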